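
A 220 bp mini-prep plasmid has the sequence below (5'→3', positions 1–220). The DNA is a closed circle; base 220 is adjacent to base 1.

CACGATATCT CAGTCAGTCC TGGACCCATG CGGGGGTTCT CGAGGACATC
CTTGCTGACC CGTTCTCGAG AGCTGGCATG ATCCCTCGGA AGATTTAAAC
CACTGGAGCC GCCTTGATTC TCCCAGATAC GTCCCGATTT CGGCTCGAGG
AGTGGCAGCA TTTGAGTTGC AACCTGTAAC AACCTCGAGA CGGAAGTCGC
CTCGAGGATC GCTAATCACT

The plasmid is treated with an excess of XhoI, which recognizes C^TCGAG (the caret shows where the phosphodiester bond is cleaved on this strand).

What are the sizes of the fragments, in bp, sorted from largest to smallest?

XhoI sites (CTCGAG) start at positions 39, 65, 144, 184, 201.
XhoI cuts after the first base of each site, so after positions 39, 65, 144, 184, 201.
Circular molecule, 5 cuts → 5 fragments:
  40–65 → 26 bp
  66–144 → 79 bp
  145–184 → 40 bp
  185–201 → 17 bp
  202–220 then 1–39 → 19 + 39 = 58 bp
Sorted largest to smallest: 79, 58, 40, 26, 17 bp.

79, 58, 40, 26, 17 bp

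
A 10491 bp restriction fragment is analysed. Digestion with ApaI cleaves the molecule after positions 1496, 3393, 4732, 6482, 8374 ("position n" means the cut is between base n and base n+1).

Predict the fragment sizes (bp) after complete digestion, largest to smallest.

Linear molecule, 5 cuts → 6 fragments:
  1496 − 0 = 1496 bp
  3393 − 1496 = 1897 bp
  4732 − 3393 = 1339 bp
  6482 − 4732 = 1750 bp
  8374 − 6482 = 1892 bp
  10491 − 8374 = 2117 bp
Sorted largest to smallest: 2117, 1897, 1892, 1750, 1496, 1339 bp.

2117, 1897, 1892, 1750, 1496, 1339 bp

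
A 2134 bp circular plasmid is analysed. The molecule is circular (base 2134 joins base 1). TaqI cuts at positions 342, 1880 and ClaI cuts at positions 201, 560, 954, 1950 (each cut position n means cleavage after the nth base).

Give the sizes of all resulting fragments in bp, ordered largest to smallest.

926, 394, 385, 218, 141, 70 bp

Combined cut positions (sorted): 201, 342, 560, 954, 1880, 1950.
Circular molecule, 6 cuts → 6 fragments:
  342 − 201 = 141 bp
  560 − 342 = 218 bp
  954 − 560 = 394 bp
  1880 − 954 = 926 bp
  1950 − 1880 = 70 bp
  wrap: 2134 − 1950 + 201 = 385 bp
Sorted largest to smallest: 926, 394, 385, 218, 141, 70 bp.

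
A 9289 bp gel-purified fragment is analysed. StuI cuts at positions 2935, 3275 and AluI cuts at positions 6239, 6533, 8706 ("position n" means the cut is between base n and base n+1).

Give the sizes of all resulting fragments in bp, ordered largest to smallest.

Combined cut positions (sorted): 2935, 3275, 6239, 6533, 8706.
Linear molecule, 5 cuts → 6 fragments:
  2935 − 0 = 2935 bp
  3275 − 2935 = 340 bp
  6239 − 3275 = 2964 bp
  6533 − 6239 = 294 bp
  8706 − 6533 = 2173 bp
  9289 − 8706 = 583 bp
Sorted largest to smallest: 2964, 2935, 2173, 583, 340, 294 bp.

2964, 2935, 2173, 583, 340, 294 bp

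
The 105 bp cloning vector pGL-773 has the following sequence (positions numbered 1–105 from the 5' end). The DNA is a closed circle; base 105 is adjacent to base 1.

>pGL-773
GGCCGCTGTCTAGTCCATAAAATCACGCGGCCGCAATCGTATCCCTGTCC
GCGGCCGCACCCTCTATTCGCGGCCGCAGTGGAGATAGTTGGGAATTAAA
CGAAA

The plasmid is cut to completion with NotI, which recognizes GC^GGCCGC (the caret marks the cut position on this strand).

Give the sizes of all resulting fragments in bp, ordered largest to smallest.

62, 24, 19 bp

NotI sites (GCGGCCGC) start at positions 27, 51, 70.
NotI cuts after base 2 of each site, so after positions 28, 52, 71.
Circular molecule, 3 cuts → 3 fragments:
  29–52 → 24 bp
  53–71 → 19 bp
  72–105 then 1–28 → 34 + 28 = 62 bp
Sorted largest to smallest: 62, 24, 19 bp.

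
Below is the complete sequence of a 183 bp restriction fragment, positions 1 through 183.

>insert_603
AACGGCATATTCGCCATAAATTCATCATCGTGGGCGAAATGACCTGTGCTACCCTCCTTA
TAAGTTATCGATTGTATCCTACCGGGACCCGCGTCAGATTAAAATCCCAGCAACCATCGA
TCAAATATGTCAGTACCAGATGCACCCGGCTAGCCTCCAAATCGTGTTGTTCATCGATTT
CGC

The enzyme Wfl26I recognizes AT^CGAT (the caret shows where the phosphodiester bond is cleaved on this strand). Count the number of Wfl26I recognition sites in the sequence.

3

ATCGAT occurs starting at positions 67, 116, 173.
Wfl26I cuts at 3 sites.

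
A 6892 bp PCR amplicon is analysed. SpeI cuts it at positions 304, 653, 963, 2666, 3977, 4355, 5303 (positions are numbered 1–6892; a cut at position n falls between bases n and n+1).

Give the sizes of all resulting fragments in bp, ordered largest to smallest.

Linear molecule, 7 cuts → 8 fragments:
  304 − 0 = 304 bp
  653 − 304 = 349 bp
  963 − 653 = 310 bp
  2666 − 963 = 1703 bp
  3977 − 2666 = 1311 bp
  4355 − 3977 = 378 bp
  5303 − 4355 = 948 bp
  6892 − 5303 = 1589 bp
Sorted largest to smallest: 1703, 1589, 1311, 948, 378, 349, 310, 304 bp.

1703, 1589, 1311, 948, 378, 349, 310, 304 bp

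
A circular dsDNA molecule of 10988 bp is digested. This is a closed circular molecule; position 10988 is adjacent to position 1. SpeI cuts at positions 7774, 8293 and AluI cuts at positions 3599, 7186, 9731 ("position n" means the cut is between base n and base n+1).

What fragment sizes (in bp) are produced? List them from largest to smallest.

Combined cut positions (sorted): 3599, 7186, 7774, 8293, 9731.
Circular molecule, 5 cuts → 5 fragments:
  7186 − 3599 = 3587 bp
  7774 − 7186 = 588 bp
  8293 − 7774 = 519 bp
  9731 − 8293 = 1438 bp
  wrap: 10988 − 9731 + 3599 = 4856 bp
Sorted largest to smallest: 4856, 3587, 1438, 588, 519 bp.

4856, 3587, 1438, 588, 519 bp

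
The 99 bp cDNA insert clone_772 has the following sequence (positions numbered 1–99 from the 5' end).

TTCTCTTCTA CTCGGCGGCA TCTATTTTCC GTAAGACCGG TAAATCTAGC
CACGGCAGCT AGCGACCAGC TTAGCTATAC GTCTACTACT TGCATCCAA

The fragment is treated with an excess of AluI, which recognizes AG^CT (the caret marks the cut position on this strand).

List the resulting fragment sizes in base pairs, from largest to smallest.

AluI sites (AGCT) start at positions 57, 68, 73.
AluI cuts after base 2 of each site, so after positions 58, 69, 74.
Linear molecule, 3 cuts → 4 fragments:
  1–58 → 58 bp
  59–69 → 11 bp
  70–74 → 5 bp
  75–99 → 25 bp
Sorted largest to smallest: 58, 25, 11, 5 bp.

58, 25, 11, 5 bp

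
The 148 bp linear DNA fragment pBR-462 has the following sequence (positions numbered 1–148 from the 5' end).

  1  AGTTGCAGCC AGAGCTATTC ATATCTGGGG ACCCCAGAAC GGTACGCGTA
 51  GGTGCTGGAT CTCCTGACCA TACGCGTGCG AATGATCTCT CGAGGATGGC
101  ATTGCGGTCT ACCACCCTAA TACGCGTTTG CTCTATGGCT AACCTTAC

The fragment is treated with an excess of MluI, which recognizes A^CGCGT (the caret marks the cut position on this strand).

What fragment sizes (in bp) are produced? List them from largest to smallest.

50, 44, 28, 26 bp

MluI sites (ACGCGT) start at positions 44, 72, 122.
MluI cuts after the first base of each site, so after positions 44, 72, 122.
Linear molecule, 3 cuts → 4 fragments:
  1–44 → 44 bp
  45–72 → 28 bp
  73–122 → 50 bp
  123–148 → 26 bp
Sorted largest to smallest: 50, 44, 28, 26 bp.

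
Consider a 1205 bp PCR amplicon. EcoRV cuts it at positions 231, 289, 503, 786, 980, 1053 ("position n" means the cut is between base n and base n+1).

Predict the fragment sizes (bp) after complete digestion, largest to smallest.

Linear molecule, 6 cuts → 7 fragments:
  231 − 0 = 231 bp
  289 − 231 = 58 bp
  503 − 289 = 214 bp
  786 − 503 = 283 bp
  980 − 786 = 194 bp
  1053 − 980 = 73 bp
  1205 − 1053 = 152 bp
Sorted largest to smallest: 283, 231, 214, 194, 152, 73, 58 bp.

283, 231, 214, 194, 152, 73, 58 bp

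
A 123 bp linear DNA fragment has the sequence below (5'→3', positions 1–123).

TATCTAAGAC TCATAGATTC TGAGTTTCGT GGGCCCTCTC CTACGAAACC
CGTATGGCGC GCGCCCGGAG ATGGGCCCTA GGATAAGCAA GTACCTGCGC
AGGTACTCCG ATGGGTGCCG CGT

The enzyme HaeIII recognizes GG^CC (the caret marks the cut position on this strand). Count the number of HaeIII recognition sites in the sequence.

2

GGCC occurs starting at positions 32, 74.
HaeIII cuts at 2 sites.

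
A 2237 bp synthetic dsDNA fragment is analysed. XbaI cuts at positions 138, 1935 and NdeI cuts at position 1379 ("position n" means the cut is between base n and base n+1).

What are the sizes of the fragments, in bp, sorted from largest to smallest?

1241, 556, 302, 138 bp

Combined cut positions (sorted): 138, 1379, 1935.
Linear molecule, 3 cuts → 4 fragments:
  138 − 0 = 138 bp
  1379 − 138 = 1241 bp
  1935 − 1379 = 556 bp
  2237 − 1935 = 302 bp
Sorted largest to smallest: 1241, 556, 302, 138 bp.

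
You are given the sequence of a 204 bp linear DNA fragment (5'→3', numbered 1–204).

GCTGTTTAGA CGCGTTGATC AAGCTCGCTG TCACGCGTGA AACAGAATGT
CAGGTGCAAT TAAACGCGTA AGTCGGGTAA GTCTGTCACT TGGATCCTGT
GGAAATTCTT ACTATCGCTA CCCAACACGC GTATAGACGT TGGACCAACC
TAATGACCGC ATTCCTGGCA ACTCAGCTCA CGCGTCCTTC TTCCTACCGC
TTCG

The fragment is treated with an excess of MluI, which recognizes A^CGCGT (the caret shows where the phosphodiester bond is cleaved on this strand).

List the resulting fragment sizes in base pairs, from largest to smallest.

MluI sites (ACGCGT) start at positions 10, 33, 64, 127, 180.
MluI cuts after the first base of each site, so after positions 10, 33, 64, 127, 180.
Linear molecule, 5 cuts → 6 fragments:
  1–10 → 10 bp
  11–33 → 23 bp
  34–64 → 31 bp
  65–127 → 63 bp
  128–180 → 53 bp
  181–204 → 24 bp
Sorted largest to smallest: 63, 53, 31, 24, 23, 10 bp.

63, 53, 31, 24, 23, 10 bp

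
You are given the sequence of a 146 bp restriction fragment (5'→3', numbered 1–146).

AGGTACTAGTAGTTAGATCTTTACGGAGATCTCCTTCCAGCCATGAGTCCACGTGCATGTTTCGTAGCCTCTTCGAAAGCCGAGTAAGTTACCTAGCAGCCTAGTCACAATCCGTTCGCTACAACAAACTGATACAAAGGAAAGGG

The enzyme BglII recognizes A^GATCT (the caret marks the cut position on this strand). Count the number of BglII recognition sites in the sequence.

AGATCT occurs starting at positions 15, 27.
BglII cuts at 2 sites.

2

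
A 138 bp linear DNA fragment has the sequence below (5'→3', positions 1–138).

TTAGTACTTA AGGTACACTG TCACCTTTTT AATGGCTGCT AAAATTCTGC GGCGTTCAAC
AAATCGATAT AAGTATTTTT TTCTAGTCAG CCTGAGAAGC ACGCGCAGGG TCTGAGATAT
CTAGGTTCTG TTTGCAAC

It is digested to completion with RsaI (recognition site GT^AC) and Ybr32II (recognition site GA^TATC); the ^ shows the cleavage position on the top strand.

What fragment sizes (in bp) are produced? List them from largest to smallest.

RsaI sites (GTAC) start at positions 4, 13.
RsaI cuts after base 2 of each site, so after positions 5, 14.
The Ybr32II site (GATATC) starts at position 116.
Ybr32II cuts after base 2 of each site, so after position 117.
Combined cut positions: 5, 14, 117.
Linear molecule, 3 cuts → 4 fragments:
  1–5 → 5 bp
  6–14 → 9 bp
  15–117 → 103 bp
  118–138 → 21 bp
Sorted largest to smallest: 103, 21, 9, 5 bp.

103, 21, 9, 5 bp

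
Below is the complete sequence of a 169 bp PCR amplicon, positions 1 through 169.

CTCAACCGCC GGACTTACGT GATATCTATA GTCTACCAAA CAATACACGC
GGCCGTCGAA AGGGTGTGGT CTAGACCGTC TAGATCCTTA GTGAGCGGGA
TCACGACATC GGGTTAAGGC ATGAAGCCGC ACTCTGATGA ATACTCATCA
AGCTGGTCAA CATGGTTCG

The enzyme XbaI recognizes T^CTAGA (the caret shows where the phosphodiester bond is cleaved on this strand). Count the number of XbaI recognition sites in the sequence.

TCTAGA occurs starting at positions 70, 79.
XbaI cuts at 2 sites.

2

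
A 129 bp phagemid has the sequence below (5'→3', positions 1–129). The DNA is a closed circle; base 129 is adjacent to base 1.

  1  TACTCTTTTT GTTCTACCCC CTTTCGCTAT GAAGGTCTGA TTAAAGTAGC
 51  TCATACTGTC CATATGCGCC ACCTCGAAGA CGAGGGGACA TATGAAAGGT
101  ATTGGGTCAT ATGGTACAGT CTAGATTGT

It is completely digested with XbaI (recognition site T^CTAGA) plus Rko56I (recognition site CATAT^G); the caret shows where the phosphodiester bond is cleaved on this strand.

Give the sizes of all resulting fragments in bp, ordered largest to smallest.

The XbaI site (TCTAGA) starts at position 120.
XbaI cuts after the first base of each site, so after position 120.
Rko56I sites (CATATG) start at positions 61, 89, 108.
Rko56I cuts after base 5 of each site (before the last base), so after positions 65, 93, 112.
Combined cut positions: 65, 93, 112, 120.
Circular molecule, 4 cuts → 4 fragments:
  66–93 → 28 bp
  94–112 → 19 bp
  113–120 → 8 bp
  121–129 then 1–65 → 9 + 65 = 74 bp
Sorted largest to smallest: 74, 28, 19, 8 bp.

74, 28, 19, 8 bp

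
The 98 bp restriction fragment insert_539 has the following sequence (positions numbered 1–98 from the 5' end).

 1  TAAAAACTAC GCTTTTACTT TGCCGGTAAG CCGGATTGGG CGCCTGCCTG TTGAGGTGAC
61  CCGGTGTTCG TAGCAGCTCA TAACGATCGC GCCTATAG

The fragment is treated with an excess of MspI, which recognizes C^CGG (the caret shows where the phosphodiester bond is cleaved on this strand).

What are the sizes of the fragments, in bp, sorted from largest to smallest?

37, 30, 23, 8 bp

MspI sites (CCGG) start at positions 23, 31, 61.
MspI cuts after the first base of each site, so after positions 23, 31, 61.
Linear molecule, 3 cuts → 4 fragments:
  1–23 → 23 bp
  24–31 → 8 bp
  32–61 → 30 bp
  62–98 → 37 bp
Sorted largest to smallest: 37, 30, 23, 8 bp.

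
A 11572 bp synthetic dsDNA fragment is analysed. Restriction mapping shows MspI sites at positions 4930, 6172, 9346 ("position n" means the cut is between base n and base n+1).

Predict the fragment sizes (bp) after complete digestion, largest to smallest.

4930, 3174, 2226, 1242 bp

Linear molecule, 3 cuts → 4 fragments:
  4930 − 0 = 4930 bp
  6172 − 4930 = 1242 bp
  9346 − 6172 = 3174 bp
  11572 − 9346 = 2226 bp
Sorted largest to smallest: 4930, 3174, 2226, 1242 bp.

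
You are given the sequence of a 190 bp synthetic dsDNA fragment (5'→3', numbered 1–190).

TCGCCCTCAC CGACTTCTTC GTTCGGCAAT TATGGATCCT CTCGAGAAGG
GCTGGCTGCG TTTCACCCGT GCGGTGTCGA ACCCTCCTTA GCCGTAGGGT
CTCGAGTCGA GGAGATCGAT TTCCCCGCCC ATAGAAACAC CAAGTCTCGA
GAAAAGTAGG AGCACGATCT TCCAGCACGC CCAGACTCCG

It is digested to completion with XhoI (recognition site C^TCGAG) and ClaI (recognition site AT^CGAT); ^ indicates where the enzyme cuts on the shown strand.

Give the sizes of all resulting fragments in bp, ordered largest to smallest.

60, 44, 41, 30, 15 bp

XhoI sites (CTCGAG) start at positions 41, 101, 146.
XhoI cuts after the first base of each site, so after positions 41, 101, 146.
The ClaI site (ATCGAT) starts at position 115.
ClaI cuts after base 2 of each site, so after position 116.
Combined cut positions: 41, 101, 116, 146.
Linear molecule, 4 cuts → 5 fragments:
  1–41 → 41 bp
  42–101 → 60 bp
  102–116 → 15 bp
  117–146 → 30 bp
  147–190 → 44 bp
Sorted largest to smallest: 60, 44, 41, 30, 15 bp.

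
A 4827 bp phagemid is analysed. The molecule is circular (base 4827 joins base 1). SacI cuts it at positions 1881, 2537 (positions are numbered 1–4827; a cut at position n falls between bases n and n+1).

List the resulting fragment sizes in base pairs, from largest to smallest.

Circular molecule, 2 cuts → 2 fragments:
  2537 − 1881 = 656 bp
  wrap: 4827 − 2537 + 1881 = 4171 bp
Sorted largest to smallest: 4171, 656 bp.

4171, 656 bp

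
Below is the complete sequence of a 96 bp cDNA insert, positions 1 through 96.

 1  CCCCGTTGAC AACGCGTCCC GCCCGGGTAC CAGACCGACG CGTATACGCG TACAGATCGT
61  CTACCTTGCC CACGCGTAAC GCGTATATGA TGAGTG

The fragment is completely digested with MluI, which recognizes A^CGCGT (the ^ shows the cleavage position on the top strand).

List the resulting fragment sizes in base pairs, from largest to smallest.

26, 26, 17, 12, 8, 7 bp

MluI sites (ACGCGT) start at positions 12, 38, 46, 72, 79.
MluI cuts after the first base of each site, so after positions 12, 38, 46, 72, 79.
Linear molecule, 5 cuts → 6 fragments:
  1–12 → 12 bp
  13–38 → 26 bp
  39–46 → 8 bp
  47–72 → 26 bp
  73–79 → 7 bp
  80–96 → 17 bp
Sorted largest to smallest: 26, 26, 17, 12, 8, 7 bp.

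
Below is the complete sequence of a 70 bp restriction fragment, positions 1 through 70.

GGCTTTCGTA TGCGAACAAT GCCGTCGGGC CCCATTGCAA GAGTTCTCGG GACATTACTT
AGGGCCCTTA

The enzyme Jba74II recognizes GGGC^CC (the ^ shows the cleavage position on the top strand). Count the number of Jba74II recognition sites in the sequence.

GGGCCC occurs starting at positions 27, 62.
Jba74II cuts at 2 sites.

2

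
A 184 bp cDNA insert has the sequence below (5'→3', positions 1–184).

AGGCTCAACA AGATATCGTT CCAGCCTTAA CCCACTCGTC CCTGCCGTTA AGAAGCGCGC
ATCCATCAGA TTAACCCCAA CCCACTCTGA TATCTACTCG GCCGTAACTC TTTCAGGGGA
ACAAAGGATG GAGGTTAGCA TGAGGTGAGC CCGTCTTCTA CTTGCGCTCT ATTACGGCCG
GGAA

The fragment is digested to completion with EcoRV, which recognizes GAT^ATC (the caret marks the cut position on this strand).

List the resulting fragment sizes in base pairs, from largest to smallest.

93, 77, 14 bp

EcoRV sites (GATATC) start at positions 12, 89.
EcoRV cuts after base 3 of each site, so after positions 14, 91.
Linear molecule, 2 cuts → 3 fragments:
  1–14 → 14 bp
  15–91 → 77 bp
  92–184 → 93 bp
Sorted largest to smallest: 93, 77, 14 bp.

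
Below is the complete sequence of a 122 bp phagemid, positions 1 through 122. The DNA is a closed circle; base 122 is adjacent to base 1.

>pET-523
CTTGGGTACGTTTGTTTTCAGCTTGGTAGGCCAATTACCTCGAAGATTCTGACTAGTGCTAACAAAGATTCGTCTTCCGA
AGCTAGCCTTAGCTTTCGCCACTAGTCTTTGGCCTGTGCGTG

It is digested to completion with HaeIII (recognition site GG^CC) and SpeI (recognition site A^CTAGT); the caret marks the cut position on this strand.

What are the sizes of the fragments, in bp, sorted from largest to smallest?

HaeIII sites (GGCC) start at positions 29, 111.
HaeIII cuts after base 2 of each site, so after positions 30, 112.
SpeI sites (ACTAGT) start at positions 52, 101.
SpeI cuts after the first base of each site, so after positions 52, 101.
Combined cut positions: 30, 52, 101, 112.
Circular molecule, 4 cuts → 4 fragments:
  31–52 → 22 bp
  53–101 → 49 bp
  102–112 → 11 bp
  113–122 then 1–30 → 10 + 30 = 40 bp
Sorted largest to smallest: 49, 40, 22, 11 bp.

49, 40, 22, 11 bp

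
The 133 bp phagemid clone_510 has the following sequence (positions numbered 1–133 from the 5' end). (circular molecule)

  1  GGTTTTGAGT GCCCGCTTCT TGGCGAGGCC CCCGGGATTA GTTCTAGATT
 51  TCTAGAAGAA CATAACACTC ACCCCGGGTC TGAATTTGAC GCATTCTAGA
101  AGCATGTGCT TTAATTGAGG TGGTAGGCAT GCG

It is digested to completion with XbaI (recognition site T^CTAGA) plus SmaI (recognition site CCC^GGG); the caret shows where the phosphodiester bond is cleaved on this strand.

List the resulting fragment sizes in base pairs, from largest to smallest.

71, 24, 20, 10, 8 bp

XbaI sites (TCTAGA) start at positions 43, 51, 95.
XbaI cuts after the first base of each site, so after positions 43, 51, 95.
SmaI sites (CCCGGG) start at positions 31, 73.
SmaI cuts after base 3 of each site, so after positions 33, 75.
Combined cut positions: 33, 43, 51, 75, 95.
Circular molecule, 5 cuts → 5 fragments:
  34–43 → 10 bp
  44–51 → 8 bp
  52–75 → 24 bp
  76–95 → 20 bp
  96–133 then 1–33 → 38 + 33 = 71 bp
Sorted largest to smallest: 71, 24, 20, 10, 8 bp.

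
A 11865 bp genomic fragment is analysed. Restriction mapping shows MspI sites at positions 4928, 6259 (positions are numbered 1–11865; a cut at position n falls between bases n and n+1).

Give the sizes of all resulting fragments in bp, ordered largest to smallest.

5606, 4928, 1331 bp

Linear molecule, 2 cuts → 3 fragments:
  4928 − 0 = 4928 bp
  6259 − 4928 = 1331 bp
  11865 − 6259 = 5606 bp
Sorted largest to smallest: 5606, 4928, 1331 bp.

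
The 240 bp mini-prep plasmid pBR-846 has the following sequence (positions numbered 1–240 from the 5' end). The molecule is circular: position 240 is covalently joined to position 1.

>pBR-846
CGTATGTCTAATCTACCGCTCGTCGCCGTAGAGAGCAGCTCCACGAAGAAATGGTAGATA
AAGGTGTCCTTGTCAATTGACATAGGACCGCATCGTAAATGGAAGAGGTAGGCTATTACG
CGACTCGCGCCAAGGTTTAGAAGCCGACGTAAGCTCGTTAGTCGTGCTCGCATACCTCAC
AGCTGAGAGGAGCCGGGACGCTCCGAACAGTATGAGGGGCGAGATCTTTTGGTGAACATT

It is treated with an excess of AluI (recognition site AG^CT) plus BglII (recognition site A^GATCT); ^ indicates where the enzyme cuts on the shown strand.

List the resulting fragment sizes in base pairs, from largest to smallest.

AluI sites (AGCT) start at positions 37, 152, 181.
AluI cuts after base 2 of each site, so after positions 38, 153, 182.
The BglII site (AGATCT) starts at position 222.
BglII cuts after the first base of each site, so after position 222.
Combined cut positions: 38, 153, 182, 222.
Circular molecule, 4 cuts → 4 fragments:
  39–153 → 115 bp
  154–182 → 29 bp
  183–222 → 40 bp
  223–240 then 1–38 → 18 + 38 = 56 bp
Sorted largest to smallest: 115, 56, 40, 29 bp.

115, 56, 40, 29 bp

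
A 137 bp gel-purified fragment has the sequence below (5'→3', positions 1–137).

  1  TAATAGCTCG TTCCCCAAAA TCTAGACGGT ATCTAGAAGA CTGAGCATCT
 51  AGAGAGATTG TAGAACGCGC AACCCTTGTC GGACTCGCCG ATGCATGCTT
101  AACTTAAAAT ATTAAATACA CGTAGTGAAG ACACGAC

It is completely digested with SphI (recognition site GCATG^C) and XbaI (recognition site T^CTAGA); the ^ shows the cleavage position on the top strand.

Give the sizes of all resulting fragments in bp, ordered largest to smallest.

The SphI site (GCATGC) starts at position 93.
SphI cuts after base 5 of each site (before the last base), so after position 97.
XbaI sites (TCTAGA) start at positions 21, 32, 48.
XbaI cuts after the first base of each site, so after positions 21, 32, 48.
Combined cut positions: 21, 32, 48, 97.
Linear molecule, 4 cuts → 5 fragments:
  1–21 → 21 bp
  22–32 → 11 bp
  33–48 → 16 bp
  49–97 → 49 bp
  98–137 → 40 bp
Sorted largest to smallest: 49, 40, 21, 16, 11 bp.

49, 40, 21, 16, 11 bp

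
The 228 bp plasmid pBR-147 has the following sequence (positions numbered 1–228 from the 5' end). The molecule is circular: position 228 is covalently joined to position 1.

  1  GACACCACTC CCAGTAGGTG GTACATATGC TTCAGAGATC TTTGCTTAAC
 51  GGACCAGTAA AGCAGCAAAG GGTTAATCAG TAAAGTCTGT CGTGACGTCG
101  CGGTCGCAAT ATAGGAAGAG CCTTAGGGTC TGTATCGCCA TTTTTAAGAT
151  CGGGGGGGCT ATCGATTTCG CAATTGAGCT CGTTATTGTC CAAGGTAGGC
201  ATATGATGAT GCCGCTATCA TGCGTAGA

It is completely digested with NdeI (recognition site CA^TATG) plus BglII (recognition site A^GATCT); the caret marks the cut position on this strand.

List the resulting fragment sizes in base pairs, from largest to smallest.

165, 52, 11 bp

NdeI sites (CATATG) start at positions 24, 200.
NdeI cuts after base 2 of each site, so after positions 25, 201.
The BglII site (AGATCT) starts at position 36.
BglII cuts after the first base of each site, so after position 36.
Combined cut positions: 25, 36, 201.
Circular molecule, 3 cuts → 3 fragments:
  26–36 → 11 bp
  37–201 → 165 bp
  202–228 then 1–25 → 27 + 25 = 52 bp
Sorted largest to smallest: 165, 52, 11 bp.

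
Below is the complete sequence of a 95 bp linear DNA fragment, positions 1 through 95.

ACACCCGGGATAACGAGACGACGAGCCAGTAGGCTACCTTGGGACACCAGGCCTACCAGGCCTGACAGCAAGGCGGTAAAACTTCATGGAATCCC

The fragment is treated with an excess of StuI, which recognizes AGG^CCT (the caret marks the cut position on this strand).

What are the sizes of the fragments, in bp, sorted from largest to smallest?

StuI sites (AGGCCT) start at positions 49, 58.
StuI cuts after base 3 of each site, so after positions 51, 60.
Linear molecule, 2 cuts → 3 fragments:
  1–51 → 51 bp
  52–60 → 9 bp
  61–95 → 35 bp
Sorted largest to smallest: 51, 35, 9 bp.

51, 35, 9 bp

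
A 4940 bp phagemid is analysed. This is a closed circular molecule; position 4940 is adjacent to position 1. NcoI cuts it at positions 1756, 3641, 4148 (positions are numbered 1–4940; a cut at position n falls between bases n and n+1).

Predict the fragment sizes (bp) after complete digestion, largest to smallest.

2548, 1885, 507 bp

Circular molecule, 3 cuts → 3 fragments:
  3641 − 1756 = 1885 bp
  4148 − 3641 = 507 bp
  wrap: 4940 − 4148 + 1756 = 2548 bp
Sorted largest to smallest: 2548, 1885, 507 bp.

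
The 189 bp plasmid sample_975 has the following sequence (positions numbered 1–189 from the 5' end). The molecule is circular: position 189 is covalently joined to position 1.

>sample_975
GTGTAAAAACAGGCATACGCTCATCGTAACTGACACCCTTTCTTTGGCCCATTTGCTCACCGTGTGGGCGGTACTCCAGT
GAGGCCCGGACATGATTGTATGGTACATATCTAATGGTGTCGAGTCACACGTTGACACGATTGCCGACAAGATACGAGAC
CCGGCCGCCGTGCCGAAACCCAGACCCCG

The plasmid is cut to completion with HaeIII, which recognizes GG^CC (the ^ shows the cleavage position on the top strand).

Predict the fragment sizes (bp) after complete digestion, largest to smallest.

80, 72, 37 bp

HaeIII sites (GGCC) start at positions 46, 83, 163.
HaeIII cuts after base 2 of each site, so after positions 47, 84, 164.
Circular molecule, 3 cuts → 3 fragments:
  48–84 → 37 bp
  85–164 → 80 bp
  165–189 then 1–47 → 25 + 47 = 72 bp
Sorted largest to smallest: 80, 72, 37 bp.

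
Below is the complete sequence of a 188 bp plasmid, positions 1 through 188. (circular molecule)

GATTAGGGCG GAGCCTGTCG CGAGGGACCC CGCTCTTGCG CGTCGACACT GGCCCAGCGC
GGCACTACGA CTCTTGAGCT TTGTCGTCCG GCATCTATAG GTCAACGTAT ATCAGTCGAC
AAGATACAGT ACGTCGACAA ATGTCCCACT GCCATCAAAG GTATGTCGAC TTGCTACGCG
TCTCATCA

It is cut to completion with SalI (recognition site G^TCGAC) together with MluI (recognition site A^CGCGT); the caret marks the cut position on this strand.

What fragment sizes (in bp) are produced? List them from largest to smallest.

73, 54, 32, 18, 11 bp

SalI sites (GTCGAC) start at positions 42, 115, 133, 165.
SalI cuts after the first base of each site, so after positions 42, 115, 133, 165.
The MluI site (ACGCGT) starts at position 176.
MluI cuts after the first base of each site, so after position 176.
Combined cut positions: 42, 115, 133, 165, 176.
Circular molecule, 5 cuts → 5 fragments:
  43–115 → 73 bp
  116–133 → 18 bp
  134–165 → 32 bp
  166–176 → 11 bp
  177–188 then 1–42 → 12 + 42 = 54 bp
Sorted largest to smallest: 73, 54, 32, 18, 11 bp.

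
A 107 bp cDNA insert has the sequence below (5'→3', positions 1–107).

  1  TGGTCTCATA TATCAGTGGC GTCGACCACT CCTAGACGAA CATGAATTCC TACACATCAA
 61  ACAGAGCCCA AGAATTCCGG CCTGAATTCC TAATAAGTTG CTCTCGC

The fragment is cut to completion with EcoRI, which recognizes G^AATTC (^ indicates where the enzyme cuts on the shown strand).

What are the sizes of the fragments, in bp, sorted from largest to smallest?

44, 28, 23, 12 bp

EcoRI sites (GAATTC) start at positions 44, 72, 84.
EcoRI cuts after the first base of each site, so after positions 44, 72, 84.
Linear molecule, 3 cuts → 4 fragments:
  1–44 → 44 bp
  45–72 → 28 bp
  73–84 → 12 bp
  85–107 → 23 bp
Sorted largest to smallest: 44, 28, 23, 12 bp.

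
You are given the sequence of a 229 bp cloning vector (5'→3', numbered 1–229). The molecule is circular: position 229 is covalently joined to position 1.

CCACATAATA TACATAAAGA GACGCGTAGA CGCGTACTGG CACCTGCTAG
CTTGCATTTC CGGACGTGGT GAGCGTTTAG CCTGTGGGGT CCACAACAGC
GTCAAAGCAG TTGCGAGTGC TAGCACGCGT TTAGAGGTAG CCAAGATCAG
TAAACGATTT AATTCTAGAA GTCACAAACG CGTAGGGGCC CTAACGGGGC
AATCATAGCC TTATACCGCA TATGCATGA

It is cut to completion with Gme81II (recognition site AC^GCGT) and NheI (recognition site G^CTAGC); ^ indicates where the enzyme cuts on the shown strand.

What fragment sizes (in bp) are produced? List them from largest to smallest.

73, 73, 53, 15, 8, 7 bp

Gme81II sites (ACGCGT) start at positions 22, 30, 125, 178.
Gme81II cuts after base 2 of each site, so after positions 23, 31, 126, 179.
NheI sites (GCTAGC) start at positions 46, 119.
NheI cuts after the first base of each site, so after positions 46, 119.
Combined cut positions: 23, 31, 46, 119, 126, 179.
Circular molecule, 6 cuts → 6 fragments:
  24–31 → 8 bp
  32–46 → 15 bp
  47–119 → 73 bp
  120–126 → 7 bp
  127–179 → 53 bp
  180–229 then 1–23 → 50 + 23 = 73 bp
Sorted largest to smallest: 73, 73, 53, 15, 8, 7 bp.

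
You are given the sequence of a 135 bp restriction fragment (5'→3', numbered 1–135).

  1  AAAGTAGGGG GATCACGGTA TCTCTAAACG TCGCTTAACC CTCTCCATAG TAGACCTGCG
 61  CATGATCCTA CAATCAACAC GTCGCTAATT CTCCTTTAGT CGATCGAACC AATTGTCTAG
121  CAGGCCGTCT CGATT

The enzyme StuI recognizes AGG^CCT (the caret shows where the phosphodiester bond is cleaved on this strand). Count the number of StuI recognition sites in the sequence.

0

No occurrence of AGGCCT is present in the sequence.
StuI does not cut: 0 sites.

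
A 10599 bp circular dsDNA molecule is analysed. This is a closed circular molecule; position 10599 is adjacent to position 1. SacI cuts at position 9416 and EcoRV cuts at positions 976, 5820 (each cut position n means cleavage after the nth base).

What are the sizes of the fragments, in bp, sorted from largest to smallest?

Combined cut positions (sorted): 976, 5820, 9416.
Circular molecule, 3 cuts → 3 fragments:
  5820 − 976 = 4844 bp
  9416 − 5820 = 3596 bp
  wrap: 10599 − 9416 + 976 = 2159 bp
Sorted largest to smallest: 4844, 3596, 2159 bp.

4844, 3596, 2159 bp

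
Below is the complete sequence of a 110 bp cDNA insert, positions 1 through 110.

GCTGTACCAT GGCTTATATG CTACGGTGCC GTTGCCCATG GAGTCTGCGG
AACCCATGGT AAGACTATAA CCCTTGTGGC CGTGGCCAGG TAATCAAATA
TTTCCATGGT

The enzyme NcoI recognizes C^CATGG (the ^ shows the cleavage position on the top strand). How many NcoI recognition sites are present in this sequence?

4

CCATGG occurs starting at positions 7, 36, 54, 104.
NcoI cuts at 4 sites.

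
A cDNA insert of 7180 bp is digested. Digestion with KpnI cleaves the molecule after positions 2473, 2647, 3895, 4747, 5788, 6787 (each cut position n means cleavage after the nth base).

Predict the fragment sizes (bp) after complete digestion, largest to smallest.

Linear molecule, 6 cuts → 7 fragments:
  2473 − 0 = 2473 bp
  2647 − 2473 = 174 bp
  3895 − 2647 = 1248 bp
  4747 − 3895 = 852 bp
  5788 − 4747 = 1041 bp
  6787 − 5788 = 999 bp
  7180 − 6787 = 393 bp
Sorted largest to smallest: 2473, 1248, 1041, 999, 852, 393, 174 bp.

2473, 1248, 1041, 999, 852, 393, 174 bp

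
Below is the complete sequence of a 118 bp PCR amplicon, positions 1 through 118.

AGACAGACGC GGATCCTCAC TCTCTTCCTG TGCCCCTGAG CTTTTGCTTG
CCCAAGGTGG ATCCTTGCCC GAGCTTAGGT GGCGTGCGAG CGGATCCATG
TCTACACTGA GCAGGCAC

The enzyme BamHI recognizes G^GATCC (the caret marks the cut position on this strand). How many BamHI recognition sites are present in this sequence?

GGATCC occurs starting at positions 11, 59, 92.
BamHI cuts at 3 sites.

3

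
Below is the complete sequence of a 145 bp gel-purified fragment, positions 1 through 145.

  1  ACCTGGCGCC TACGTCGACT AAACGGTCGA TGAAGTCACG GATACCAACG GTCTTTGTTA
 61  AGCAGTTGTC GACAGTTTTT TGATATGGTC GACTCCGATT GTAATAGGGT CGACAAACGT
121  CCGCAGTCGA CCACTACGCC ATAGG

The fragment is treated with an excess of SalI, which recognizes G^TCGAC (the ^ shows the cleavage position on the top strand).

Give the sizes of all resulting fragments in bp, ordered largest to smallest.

54, 21, 20, 19, 17, 14 bp

SalI sites (GTCGAC) start at positions 14, 68, 88, 109, 126.
SalI cuts after the first base of each site, so after positions 14, 68, 88, 109, 126.
Linear molecule, 5 cuts → 6 fragments:
  1–14 → 14 bp
  15–68 → 54 bp
  69–88 → 20 bp
  89–109 → 21 bp
  110–126 → 17 bp
  127–145 → 19 bp
Sorted largest to smallest: 54, 21, 20, 19, 17, 14 bp.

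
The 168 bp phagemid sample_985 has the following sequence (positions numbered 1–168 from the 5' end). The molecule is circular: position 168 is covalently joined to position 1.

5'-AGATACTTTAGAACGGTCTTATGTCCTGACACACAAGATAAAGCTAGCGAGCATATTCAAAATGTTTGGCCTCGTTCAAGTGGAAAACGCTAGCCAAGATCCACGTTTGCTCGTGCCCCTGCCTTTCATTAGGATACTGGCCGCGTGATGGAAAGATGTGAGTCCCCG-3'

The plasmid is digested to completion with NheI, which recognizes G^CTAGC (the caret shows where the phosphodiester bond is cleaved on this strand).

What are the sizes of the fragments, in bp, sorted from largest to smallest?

122, 46 bp

NheI sites (GCTAGC) start at positions 43, 89.
NheI cuts after the first base of each site, so after positions 43, 89.
Circular molecule, 2 cuts → 2 fragments:
  44–89 → 46 bp
  90–168 then 1–43 → 79 + 43 = 122 bp
Sorted largest to smallest: 122, 46 bp.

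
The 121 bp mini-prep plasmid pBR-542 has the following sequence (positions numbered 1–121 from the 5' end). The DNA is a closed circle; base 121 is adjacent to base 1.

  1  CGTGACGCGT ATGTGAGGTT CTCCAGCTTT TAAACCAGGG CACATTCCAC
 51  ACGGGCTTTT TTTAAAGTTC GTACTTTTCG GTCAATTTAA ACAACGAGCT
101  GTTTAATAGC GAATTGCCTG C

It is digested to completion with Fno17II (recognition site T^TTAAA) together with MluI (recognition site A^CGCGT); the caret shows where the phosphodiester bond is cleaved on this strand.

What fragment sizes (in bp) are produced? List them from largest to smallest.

40, 32, 25, 24 bp

Fno17II sites (TTTAAA) start at positions 29, 61, 86.
Fno17II cuts after the first base of each site, so after positions 29, 61, 86.
The MluI site (ACGCGT) starts at position 5.
MluI cuts after the first base of each site, so after position 5.
Combined cut positions: 5, 29, 61, 86.
Circular molecule, 4 cuts → 4 fragments:
  6–29 → 24 bp
  30–61 → 32 bp
  62–86 → 25 bp
  87–121 then 1–5 → 35 + 5 = 40 bp
Sorted largest to smallest: 40, 32, 25, 24 bp.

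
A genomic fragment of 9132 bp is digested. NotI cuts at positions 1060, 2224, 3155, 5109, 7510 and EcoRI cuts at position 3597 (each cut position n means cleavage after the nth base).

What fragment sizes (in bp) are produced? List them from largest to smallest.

Combined cut positions (sorted): 1060, 2224, 3155, 3597, 5109, 7510.
Linear molecule, 6 cuts → 7 fragments:
  1060 − 0 = 1060 bp
  2224 − 1060 = 1164 bp
  3155 − 2224 = 931 bp
  3597 − 3155 = 442 bp
  5109 − 3597 = 1512 bp
  7510 − 5109 = 2401 bp
  9132 − 7510 = 1622 bp
Sorted largest to smallest: 2401, 1622, 1512, 1164, 1060, 931, 442 bp.

2401, 1622, 1512, 1164, 1060, 931, 442 bp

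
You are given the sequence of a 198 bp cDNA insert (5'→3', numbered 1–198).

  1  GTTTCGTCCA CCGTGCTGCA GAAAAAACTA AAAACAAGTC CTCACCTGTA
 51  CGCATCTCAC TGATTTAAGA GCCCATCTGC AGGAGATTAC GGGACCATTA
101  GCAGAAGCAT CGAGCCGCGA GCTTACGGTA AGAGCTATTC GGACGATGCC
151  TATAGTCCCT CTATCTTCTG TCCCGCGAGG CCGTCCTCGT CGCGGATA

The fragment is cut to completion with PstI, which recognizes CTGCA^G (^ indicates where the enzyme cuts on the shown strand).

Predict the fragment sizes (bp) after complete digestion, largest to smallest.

117, 61, 20 bp

PstI sites (CTGCAG) start at positions 16, 77.
PstI cuts after base 5 of each site (before the last base), so after positions 20, 81.
Linear molecule, 2 cuts → 3 fragments:
  1–20 → 20 bp
  21–81 → 61 bp
  82–198 → 117 bp
Sorted largest to smallest: 117, 61, 20 bp.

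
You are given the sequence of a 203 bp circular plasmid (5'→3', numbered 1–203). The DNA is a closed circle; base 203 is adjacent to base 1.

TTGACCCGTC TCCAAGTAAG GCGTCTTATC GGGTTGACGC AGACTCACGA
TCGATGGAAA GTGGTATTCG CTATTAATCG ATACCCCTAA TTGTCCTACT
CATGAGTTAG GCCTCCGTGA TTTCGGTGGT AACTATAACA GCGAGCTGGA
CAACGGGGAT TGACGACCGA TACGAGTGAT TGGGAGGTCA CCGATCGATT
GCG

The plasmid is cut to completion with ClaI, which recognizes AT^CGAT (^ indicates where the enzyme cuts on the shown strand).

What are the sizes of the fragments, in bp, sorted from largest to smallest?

ClaI sites (ATCGAT) start at positions 50, 77, 194.
ClaI cuts after base 2 of each site, so after positions 51, 78, 195.
Circular molecule, 3 cuts → 3 fragments:
  52–78 → 27 bp
  79–195 → 117 bp
  196–203 then 1–51 → 8 + 51 = 59 bp
Sorted largest to smallest: 117, 59, 27 bp.

117, 59, 27 bp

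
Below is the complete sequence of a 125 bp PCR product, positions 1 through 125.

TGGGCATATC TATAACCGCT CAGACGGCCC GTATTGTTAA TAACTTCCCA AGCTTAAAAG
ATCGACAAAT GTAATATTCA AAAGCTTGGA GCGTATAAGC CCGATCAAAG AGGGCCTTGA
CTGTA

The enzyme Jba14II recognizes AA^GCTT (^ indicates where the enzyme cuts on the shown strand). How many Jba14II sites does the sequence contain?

AAGCTT occurs starting at positions 50, 82.
Jba14II cuts at 2 sites.

2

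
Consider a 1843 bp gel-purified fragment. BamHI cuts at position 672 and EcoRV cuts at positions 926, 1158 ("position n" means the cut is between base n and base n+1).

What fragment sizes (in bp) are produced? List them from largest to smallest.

Combined cut positions (sorted): 672, 926, 1158.
Linear molecule, 3 cuts → 4 fragments:
  672 − 0 = 672 bp
  926 − 672 = 254 bp
  1158 − 926 = 232 bp
  1843 − 1158 = 685 bp
Sorted largest to smallest: 685, 672, 254, 232 bp.

685, 672, 254, 232 bp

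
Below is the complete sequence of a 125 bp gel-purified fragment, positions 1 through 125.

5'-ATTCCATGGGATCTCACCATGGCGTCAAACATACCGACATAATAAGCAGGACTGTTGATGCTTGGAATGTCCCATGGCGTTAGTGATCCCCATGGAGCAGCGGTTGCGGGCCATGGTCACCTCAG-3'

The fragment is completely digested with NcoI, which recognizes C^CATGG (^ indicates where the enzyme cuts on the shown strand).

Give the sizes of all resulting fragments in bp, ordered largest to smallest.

NcoI sites (CCATGG) start at positions 4, 17, 72, 90, 111.
NcoI cuts after the first base of each site, so after positions 4, 17, 72, 90, 111.
Linear molecule, 5 cuts → 6 fragments:
  1–4 → 4 bp
  5–17 → 13 bp
  18–72 → 55 bp
  73–90 → 18 bp
  91–111 → 21 bp
  112–125 → 14 bp
Sorted largest to smallest: 55, 21, 18, 14, 13, 4 bp.

55, 21, 18, 14, 13, 4 bp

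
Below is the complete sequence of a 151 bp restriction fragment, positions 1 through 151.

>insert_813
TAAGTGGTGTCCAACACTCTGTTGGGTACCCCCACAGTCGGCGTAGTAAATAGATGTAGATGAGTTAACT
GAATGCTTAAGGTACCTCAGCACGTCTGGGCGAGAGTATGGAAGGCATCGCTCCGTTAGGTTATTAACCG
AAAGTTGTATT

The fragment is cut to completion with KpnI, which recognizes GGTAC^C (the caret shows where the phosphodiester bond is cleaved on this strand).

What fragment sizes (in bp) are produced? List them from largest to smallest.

66, 56, 29 bp

KpnI sites (GGTACC) start at positions 25, 81.
KpnI cuts after base 5 of each site (before the last base), so after positions 29, 85.
Linear molecule, 2 cuts → 3 fragments:
  1–29 → 29 bp
  30–85 → 56 bp
  86–151 → 66 bp
Sorted largest to smallest: 66, 56, 29 bp.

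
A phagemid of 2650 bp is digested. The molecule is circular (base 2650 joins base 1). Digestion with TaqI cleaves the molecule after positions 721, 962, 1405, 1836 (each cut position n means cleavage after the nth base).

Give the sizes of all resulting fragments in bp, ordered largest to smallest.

Circular molecule, 4 cuts → 4 fragments:
  962 − 721 = 241 bp
  1405 − 962 = 443 bp
  1836 − 1405 = 431 bp
  wrap: 2650 − 1836 + 721 = 1535 bp
Sorted largest to smallest: 1535, 443, 431, 241 bp.

1535, 443, 431, 241 bp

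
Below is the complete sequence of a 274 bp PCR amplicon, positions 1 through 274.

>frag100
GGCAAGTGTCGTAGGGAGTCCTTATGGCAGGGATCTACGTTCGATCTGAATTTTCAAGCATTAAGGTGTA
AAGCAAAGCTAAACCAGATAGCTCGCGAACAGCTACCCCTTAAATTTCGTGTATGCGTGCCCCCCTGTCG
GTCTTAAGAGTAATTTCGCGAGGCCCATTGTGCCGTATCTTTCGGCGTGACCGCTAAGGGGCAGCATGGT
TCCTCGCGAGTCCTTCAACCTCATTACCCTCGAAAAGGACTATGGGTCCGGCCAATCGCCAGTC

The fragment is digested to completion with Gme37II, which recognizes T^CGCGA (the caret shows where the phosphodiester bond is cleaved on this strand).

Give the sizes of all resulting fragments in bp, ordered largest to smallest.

93, 63, 60, 58 bp

Gme37II sites (TCGCGA) start at positions 93, 156, 214.
Gme37II cuts after the first base of each site, so after positions 93, 156, 214.
Linear molecule, 3 cuts → 4 fragments:
  1–93 → 93 bp
  94–156 → 63 bp
  157–214 → 58 bp
  215–274 → 60 bp
Sorted largest to smallest: 93, 63, 60, 58 bp.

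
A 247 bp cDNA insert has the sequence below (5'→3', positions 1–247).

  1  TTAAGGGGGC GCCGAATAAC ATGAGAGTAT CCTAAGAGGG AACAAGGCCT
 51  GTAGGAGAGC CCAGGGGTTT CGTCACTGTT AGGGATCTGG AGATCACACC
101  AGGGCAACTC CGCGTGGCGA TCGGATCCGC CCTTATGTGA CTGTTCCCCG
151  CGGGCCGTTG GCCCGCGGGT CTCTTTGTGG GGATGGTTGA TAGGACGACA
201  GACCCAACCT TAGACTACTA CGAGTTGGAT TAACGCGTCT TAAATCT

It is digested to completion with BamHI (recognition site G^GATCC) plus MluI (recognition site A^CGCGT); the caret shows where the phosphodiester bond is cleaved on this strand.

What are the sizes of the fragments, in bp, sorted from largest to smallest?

The BamHI site (GGATCC) starts at position 123.
BamHI cuts after the first base of each site, so after position 123.
The MluI site (ACGCGT) starts at position 233.
MluI cuts after the first base of each site, so after position 233.
Combined cut positions: 123, 233.
Linear molecule, 2 cuts → 3 fragments:
  1–123 → 123 bp
  124–233 → 110 bp
  234–247 → 14 bp
Sorted largest to smallest: 123, 110, 14 bp.

123, 110, 14 bp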